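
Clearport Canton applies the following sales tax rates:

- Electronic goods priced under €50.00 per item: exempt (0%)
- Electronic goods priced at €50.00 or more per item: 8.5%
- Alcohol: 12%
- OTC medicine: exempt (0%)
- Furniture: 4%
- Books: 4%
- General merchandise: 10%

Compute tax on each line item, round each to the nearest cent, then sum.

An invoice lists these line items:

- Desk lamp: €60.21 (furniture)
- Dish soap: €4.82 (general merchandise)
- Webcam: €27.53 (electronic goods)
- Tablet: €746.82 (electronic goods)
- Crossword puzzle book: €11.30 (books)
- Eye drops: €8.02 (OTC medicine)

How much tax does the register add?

€66.82

Desk lamp €60.21: furniture → 4% → €2.41
Dish soap €4.82: general merchandise → 10% → €0.48
Webcam €27.53: electronic goods, under €50.00 → 0% → €0.00
Tablet €746.82: electronic goods, €50.00 or more → 8.5% → €63.48
Crossword puzzle book €11.30: books → 4% → €0.45
Eye drops €8.02: OTC medicine → 0% → €0.00
Total tax = €2.41 + €0.48 + €63.48 + €0.45 = €66.82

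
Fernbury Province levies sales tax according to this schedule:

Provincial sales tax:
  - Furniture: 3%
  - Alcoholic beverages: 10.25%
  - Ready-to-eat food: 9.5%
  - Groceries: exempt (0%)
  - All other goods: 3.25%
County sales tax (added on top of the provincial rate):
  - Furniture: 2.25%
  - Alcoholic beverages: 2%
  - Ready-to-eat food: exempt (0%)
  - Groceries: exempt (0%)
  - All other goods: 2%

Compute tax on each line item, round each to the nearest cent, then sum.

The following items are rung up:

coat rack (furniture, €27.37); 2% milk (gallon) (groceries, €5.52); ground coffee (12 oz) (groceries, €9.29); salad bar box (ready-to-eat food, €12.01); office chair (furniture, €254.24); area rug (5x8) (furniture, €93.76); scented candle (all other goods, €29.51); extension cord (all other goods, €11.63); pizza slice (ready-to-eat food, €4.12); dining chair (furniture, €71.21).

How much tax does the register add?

€27.14

Coat rack €27.37: furniture → 3% + 2.25% county = 5.25% → €1.44
2% milk (gallon) €5.52: groceries → 0% + 0% county = 0% → €0.00
Ground coffee (12 oz) €9.29: groceries → 0% + 0% county = 0% → €0.00
Salad bar box €12.01: ready-to-eat food → 9.5% + 0% county = 9.5% → €1.14
Office chair €254.24: furniture → 3% + 2.25% county = 5.25% → €13.35
Area rug (5x8) €93.76: furniture → 3% + 2.25% county = 5.25% → €4.92
Scented candle €29.51: all other goods → 3.25% + 2% county = 5.25% → €1.55
Extension cord €11.63: all other goods → 3.25% + 2% county = 5.25% → €0.61
Pizza slice €4.12: ready-to-eat food → 9.5% + 0% county = 9.5% → €0.39
Dining chair €71.21: furniture → 3% + 2.25% county = 5.25% → €3.74
Total tax = €1.44 + €1.14 + €13.35 + €4.92 + €1.55 + €0.61 + €0.39 + €3.74 = €27.14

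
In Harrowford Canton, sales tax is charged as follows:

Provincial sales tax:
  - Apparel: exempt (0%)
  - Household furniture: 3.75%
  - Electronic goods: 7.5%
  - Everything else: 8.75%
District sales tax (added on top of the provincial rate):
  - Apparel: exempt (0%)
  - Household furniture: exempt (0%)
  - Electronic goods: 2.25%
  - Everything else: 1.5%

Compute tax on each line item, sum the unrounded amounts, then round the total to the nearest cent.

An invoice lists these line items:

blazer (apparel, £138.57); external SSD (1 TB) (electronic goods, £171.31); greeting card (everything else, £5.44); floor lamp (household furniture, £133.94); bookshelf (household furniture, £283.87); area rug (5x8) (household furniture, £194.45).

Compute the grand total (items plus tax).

Blazer £138.57: apparel → 0% + 0% district = 0% → £0.00
External SSD (1 TB) £171.31: electronic goods → 7.5% + 2.25% district = 9.75% → £16.702725
Greeting card £5.44: everything else → 8.75% + 1.5% district = 10.25% → £0.5576
Floor lamp £133.94: household furniture → 3.75% + 0% district = 3.75% → £5.02275
Bookshelf £283.87: household furniture → 3.75% + 0% district = 3.75% → £10.645125
Area rug (5x8) £194.45: household furniture → 3.75% + 0% district = 3.75% → £7.291875
Subtotal = £927.58; unrounded tax = £40.220075 → £40.22; total due = £967.80

£967.80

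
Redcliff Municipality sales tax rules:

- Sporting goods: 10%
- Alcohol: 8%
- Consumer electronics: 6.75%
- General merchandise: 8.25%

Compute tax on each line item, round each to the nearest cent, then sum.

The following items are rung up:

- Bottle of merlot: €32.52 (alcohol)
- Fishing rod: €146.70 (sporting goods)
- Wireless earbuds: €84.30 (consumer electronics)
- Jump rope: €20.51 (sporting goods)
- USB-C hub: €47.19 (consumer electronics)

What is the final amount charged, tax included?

€359.42

Bottle of merlot €32.52: alcohol → 8% → €2.60
Fishing rod €146.70: sporting goods → 10% → €14.67
Wireless earbuds €84.30: consumer electronics → 6.75% → €5.69
Jump rope €20.51: sporting goods → 10% → €2.05
USB-C hub €47.19: consumer electronics → 6.75% → €3.19
Subtotal = €331.22; tax = €28.20; total due = €359.42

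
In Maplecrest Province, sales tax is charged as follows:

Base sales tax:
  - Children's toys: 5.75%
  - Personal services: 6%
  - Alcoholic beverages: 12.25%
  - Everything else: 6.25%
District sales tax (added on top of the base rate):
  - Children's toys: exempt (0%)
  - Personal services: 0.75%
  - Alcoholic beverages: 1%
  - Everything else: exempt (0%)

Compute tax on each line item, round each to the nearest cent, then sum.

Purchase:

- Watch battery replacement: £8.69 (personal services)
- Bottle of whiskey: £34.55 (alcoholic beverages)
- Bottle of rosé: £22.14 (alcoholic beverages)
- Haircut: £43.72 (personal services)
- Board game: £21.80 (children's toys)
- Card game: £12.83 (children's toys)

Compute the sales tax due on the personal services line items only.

£3.54

Watch battery replacement £8.69: personal services → 6% + 0.75% district = 6.75% → £0.59
Haircut £43.72: personal services → 6% + 0.75% district = 6.75% → £2.95
Tax on personal services = £0.59 + £2.95 = £3.54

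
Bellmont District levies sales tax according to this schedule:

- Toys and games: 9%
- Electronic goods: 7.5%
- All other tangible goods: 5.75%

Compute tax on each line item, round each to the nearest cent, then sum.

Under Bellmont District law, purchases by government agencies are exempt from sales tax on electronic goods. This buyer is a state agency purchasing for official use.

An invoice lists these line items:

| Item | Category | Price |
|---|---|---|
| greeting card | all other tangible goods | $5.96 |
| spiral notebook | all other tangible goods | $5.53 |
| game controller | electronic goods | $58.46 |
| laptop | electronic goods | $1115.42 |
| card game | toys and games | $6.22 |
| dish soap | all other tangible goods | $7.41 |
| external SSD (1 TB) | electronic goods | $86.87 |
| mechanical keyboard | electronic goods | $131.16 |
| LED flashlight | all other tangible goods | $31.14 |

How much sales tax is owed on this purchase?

$3.44

Greeting card $5.96: all other tangible goods → 5.75% → $0.34
Spiral notebook $5.53: all other tangible goods → 5.75% → $0.32
Game controller $58.46: electronic goods, buyer-exempt → 0% → $0.00
Laptop $1115.42: electronic goods, buyer-exempt → 0% → $0.00
Card game $6.22: toys and games → 9% → $0.56
Dish soap $7.41: all other tangible goods → 5.75% → $0.43
External SSD (1 TB) $86.87: electronic goods, buyer-exempt → 0% → $0.00
Mechanical keyboard $131.16: electronic goods, buyer-exempt → 0% → $0.00
LED flashlight $31.14: all other tangible goods → 5.75% → $1.79
Total tax = $0.34 + $0.32 + $0.56 + $0.43 + $1.79 = $3.44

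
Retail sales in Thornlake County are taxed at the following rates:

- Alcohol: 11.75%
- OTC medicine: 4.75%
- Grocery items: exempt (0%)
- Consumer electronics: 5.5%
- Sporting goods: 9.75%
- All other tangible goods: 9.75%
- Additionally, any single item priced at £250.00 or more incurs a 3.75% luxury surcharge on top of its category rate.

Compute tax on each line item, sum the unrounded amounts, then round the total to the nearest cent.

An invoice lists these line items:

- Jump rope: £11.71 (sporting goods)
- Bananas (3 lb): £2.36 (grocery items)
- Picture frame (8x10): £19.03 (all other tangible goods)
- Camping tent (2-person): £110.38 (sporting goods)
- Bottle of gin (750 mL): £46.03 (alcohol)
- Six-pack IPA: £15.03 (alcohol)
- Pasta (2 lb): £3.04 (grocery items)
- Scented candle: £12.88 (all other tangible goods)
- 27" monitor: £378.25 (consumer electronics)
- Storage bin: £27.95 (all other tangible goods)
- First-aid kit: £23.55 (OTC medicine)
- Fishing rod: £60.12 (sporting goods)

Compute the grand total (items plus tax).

£777.21

Jump rope £11.71: sporting goods → 9.75% → £1.141725
Bananas (3 lb) £2.36: grocery items → 0% → £0.00
Picture frame (8x10) £19.03: all other tangible goods → 9.75% → £1.855425
Camping tent (2-person) £110.38: sporting goods → 9.75% → £10.76205
Bottle of gin (750 mL) £46.03: alcohol → 11.75% → £5.408525
Six-pack IPA £15.03: alcohol → 11.75% → £1.766025
Pasta (2 lb) £3.04: grocery items → 0% → £0.00
Scented candle £12.88: all other tangible goods → 9.75% → £1.2558
27" monitor £378.25: consumer electronics → 5.5% + 3.75% surcharge = 9.25% → £34.988125
Storage bin £27.95: all other tangible goods → 9.75% → £2.725125
First-aid kit £23.55: OTC medicine → 4.75% → £1.118625
Fishing rod £60.12: sporting goods → 9.75% → £5.8617
Subtotal = £710.33; unrounded tax = £66.883125 → £66.88; total due = £777.21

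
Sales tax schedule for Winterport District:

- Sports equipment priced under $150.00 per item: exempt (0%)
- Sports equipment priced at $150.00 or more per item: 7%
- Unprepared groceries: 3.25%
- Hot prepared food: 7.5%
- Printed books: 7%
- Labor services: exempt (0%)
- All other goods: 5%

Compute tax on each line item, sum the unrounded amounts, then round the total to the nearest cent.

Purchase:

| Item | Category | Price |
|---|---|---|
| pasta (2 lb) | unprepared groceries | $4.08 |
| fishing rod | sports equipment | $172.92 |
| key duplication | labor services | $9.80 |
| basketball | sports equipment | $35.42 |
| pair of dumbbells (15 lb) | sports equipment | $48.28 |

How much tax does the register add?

$12.24

Pasta (2 lb) $4.08: unprepared groceries → 3.25% → $0.1326
Fishing rod $172.92: sports equipment, $150.00 or more → 7% → $12.1044
Key duplication $9.80: labor services → 0% → $0.00
Basketball $35.42: sports equipment, under $150.00 → 0% → $0.00
Pair of dumbbells (15 lb) $48.28: sports equipment, under $150.00 → 0% → $0.00
Unrounded tax sum = $12.237 → $12.24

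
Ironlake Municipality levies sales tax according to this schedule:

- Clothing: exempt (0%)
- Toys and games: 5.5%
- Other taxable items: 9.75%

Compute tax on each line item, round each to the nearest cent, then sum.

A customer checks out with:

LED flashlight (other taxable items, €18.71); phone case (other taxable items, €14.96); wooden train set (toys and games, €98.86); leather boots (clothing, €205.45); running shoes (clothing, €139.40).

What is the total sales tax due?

LED flashlight €18.71: other taxable items → 9.75% → €1.82
Phone case €14.96: other taxable items → 9.75% → €1.46
Wooden train set €98.86: toys and games → 5.5% → €5.44
Leather boots €205.45: clothing → 0% → €0.00
Running shoes €139.40: clothing → 0% → €0.00
Total tax = €1.82 + €1.46 + €5.44 = €8.72

€8.72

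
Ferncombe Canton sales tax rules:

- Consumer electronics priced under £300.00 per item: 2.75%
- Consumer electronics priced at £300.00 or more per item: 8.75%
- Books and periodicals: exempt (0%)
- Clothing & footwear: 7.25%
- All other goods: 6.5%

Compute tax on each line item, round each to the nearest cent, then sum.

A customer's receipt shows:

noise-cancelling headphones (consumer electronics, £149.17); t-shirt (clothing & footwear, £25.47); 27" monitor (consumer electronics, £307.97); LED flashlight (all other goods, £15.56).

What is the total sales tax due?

Noise-cancelling headphones £149.17: consumer electronics, under £300.00 → 2.75% → £4.10
T-shirt £25.47: clothing & footwear → 7.25% → £1.85
27" monitor £307.97: consumer electronics, £300.00 or more → 8.75% → £26.95
LED flashlight £15.56: all other goods → 6.5% → £1.01
Total tax = £4.10 + £1.85 + £26.95 + £1.01 = £33.91

£33.91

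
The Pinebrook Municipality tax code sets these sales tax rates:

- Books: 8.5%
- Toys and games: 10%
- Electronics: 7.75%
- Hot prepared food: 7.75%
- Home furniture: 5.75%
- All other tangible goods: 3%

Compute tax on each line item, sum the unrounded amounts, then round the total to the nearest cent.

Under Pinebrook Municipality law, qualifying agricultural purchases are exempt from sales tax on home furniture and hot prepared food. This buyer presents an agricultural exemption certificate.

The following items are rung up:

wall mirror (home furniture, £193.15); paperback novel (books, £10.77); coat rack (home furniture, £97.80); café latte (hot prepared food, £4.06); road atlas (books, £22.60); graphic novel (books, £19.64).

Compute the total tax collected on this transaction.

Wall mirror £193.15: home furniture, buyer-exempt → 0% → £0.00
Paperback novel £10.77: books → 8.5% → £0.91545
Coat rack £97.80: home furniture, buyer-exempt → 0% → £0.00
Café latte £4.06: hot prepared food, buyer-exempt → 0% → £0.00
Road atlas £22.60: books → 8.5% → £1.921
Graphic novel £19.64: books → 8.5% → £1.6694
Unrounded tax sum = £4.50585 → £4.51

£4.51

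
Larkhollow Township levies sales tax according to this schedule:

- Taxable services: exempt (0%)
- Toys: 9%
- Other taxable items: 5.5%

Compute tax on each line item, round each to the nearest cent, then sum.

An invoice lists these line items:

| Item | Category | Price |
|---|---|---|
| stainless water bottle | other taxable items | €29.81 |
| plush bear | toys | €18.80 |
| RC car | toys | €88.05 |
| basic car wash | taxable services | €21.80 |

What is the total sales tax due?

Stainless water bottle €29.81: other taxable items → 5.5% → €1.64
Plush bear €18.80: toys → 9% → €1.69
RC car €88.05: toys → 9% → €7.92
Basic car wash €21.80: taxable services → 0% → €0.00
Total tax = €1.64 + €1.69 + €7.92 = €11.25

€11.25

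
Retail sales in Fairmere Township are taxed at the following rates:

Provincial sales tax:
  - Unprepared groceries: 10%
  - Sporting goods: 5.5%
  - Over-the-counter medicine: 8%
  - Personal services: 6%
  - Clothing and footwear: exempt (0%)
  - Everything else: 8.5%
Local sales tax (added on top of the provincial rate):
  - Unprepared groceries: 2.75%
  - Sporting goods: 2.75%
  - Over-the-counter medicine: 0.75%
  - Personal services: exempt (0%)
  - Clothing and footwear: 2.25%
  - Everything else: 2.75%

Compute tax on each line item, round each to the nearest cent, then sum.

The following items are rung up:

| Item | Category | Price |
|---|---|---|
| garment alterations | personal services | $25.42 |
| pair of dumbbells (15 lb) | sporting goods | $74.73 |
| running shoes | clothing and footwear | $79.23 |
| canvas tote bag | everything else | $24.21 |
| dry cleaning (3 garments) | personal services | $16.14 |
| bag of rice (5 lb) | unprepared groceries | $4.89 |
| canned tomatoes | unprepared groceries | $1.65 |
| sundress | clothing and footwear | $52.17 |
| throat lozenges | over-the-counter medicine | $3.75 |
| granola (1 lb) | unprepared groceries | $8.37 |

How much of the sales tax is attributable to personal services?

$2.50

Garment alterations $25.42: personal services → 6% + 0% local = 6% → $1.53
Dry cleaning (3 garments) $16.14: personal services → 6% + 0% local = 6% → $0.97
Tax on personal services = $1.53 + $0.97 = $2.50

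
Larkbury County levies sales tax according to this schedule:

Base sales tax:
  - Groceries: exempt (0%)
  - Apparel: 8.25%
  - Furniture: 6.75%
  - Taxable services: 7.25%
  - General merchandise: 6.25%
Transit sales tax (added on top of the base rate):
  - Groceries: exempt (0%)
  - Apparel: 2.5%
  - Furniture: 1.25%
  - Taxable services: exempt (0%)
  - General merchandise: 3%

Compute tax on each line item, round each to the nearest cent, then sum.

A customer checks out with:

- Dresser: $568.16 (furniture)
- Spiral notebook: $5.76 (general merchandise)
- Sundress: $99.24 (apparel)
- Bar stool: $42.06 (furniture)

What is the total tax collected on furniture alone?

Dresser $568.16: furniture → 6.75% + 1.25% transit = 8% → $45.45
Bar stool $42.06: furniture → 6.75% + 1.25% transit = 8% → $3.36
Tax on furniture = $45.45 + $3.36 = $48.81

$48.81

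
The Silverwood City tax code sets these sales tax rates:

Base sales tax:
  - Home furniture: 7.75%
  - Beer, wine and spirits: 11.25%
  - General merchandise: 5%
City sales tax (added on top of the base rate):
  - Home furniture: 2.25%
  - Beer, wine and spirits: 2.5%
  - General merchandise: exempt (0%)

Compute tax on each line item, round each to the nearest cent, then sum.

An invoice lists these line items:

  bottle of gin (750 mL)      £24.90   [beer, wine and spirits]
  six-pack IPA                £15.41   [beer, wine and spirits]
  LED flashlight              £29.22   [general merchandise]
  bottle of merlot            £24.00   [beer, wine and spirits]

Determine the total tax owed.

£10.30

Bottle of gin (750 mL) £24.90: beer, wine and spirits → 11.25% + 2.5% city = 13.75% → £3.42
Six-pack IPA £15.41: beer, wine and spirits → 11.25% + 2.5% city = 13.75% → £2.12
LED flashlight £29.22: general merchandise → 5% + 0% city = 5% → £1.46
Bottle of merlot £24.00: beer, wine and spirits → 11.25% + 2.5% city = 13.75% → £3.30
Total tax = £3.42 + £2.12 + £1.46 + £3.30 = £10.30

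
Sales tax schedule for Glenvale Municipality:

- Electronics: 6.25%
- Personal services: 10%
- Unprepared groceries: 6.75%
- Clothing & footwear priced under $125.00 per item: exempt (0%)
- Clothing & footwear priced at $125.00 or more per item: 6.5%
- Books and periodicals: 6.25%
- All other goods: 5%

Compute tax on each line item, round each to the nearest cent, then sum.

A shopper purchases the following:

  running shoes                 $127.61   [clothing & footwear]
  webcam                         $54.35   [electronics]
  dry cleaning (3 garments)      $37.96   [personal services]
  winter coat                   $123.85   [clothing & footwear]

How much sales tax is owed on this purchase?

Running shoes $127.61: clothing & footwear, $125.00 or more → 6.5% → $8.29
Webcam $54.35: electronics → 6.25% → $3.40
Dry cleaning (3 garments) $37.96: personal services → 10% → $3.80
Winter coat $123.85: clothing & footwear, under $125.00 → 0% → $0.00
Total tax = $8.29 + $3.40 + $3.80 = $15.49

$15.49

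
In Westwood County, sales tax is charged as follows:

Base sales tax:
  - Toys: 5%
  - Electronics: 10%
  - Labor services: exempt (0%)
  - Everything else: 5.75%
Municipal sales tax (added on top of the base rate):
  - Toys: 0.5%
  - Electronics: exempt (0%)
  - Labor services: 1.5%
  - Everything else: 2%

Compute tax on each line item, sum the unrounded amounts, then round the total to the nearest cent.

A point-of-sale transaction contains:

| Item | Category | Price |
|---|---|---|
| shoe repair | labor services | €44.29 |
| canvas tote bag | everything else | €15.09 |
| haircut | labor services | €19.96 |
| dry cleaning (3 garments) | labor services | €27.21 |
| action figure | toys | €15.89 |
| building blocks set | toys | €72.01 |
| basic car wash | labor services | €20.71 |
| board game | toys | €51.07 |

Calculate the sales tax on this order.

Shoe repair €44.29: labor services → 0% + 1.5% municipal = 1.5% → €0.66435
Canvas tote bag €15.09: everything else → 5.75% + 2% municipal = 7.75% → €1.169475
Haircut €19.96: labor services → 0% + 1.5% municipal = 1.5% → €0.2994
Dry cleaning (3 garments) €27.21: labor services → 0% + 1.5% municipal = 1.5% → €0.40815
Action figure €15.89: toys → 5% + 0.5% municipal = 5.5% → €0.87395
Building blocks set €72.01: toys → 5% + 0.5% municipal = 5.5% → €3.96055
Basic car wash €20.71: labor services → 0% + 1.5% municipal = 1.5% → €0.31065
Board game €51.07: toys → 5% + 0.5% municipal = 5.5% → €2.80885
Unrounded tax sum = €10.495375 → €10.50

€10.50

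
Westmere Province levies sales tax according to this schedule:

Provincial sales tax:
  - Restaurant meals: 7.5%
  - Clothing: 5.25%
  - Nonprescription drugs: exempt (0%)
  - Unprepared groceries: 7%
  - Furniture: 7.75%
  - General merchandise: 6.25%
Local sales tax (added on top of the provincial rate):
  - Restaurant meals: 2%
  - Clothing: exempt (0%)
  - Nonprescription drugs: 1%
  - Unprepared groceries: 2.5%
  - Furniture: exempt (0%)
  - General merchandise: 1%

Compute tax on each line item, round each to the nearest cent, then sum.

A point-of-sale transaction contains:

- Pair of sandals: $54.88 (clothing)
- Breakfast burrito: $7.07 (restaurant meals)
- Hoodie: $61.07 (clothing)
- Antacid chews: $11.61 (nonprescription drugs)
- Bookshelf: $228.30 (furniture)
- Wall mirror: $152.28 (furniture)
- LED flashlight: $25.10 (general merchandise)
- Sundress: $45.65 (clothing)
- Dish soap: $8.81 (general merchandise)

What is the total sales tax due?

$41.23

Pair of sandals $54.88: clothing → 5.25% + 0% local = 5.25% → $2.88
Breakfast burrito $7.07: restaurant meals → 7.5% + 2% local = 9.5% → $0.67
Hoodie $61.07: clothing → 5.25% + 0% local = 5.25% → $3.21
Antacid chews $11.61: nonprescription drugs → 0% + 1% local = 1% → $0.12
Bookshelf $228.30: furniture → 7.75% + 0% local = 7.75% → $17.69
Wall mirror $152.28: furniture → 7.75% + 0% local = 7.75% → $11.80
LED flashlight $25.10: general merchandise → 6.25% + 1% local = 7.25% → $1.82
Sundress $45.65: clothing → 5.25% + 0% local = 5.25% → $2.40
Dish soap $8.81: general merchandise → 6.25% + 1% local = 7.25% → $0.64
Total tax = $2.88 + $0.67 + $3.21 + $0.12 + $17.69 + $11.80 + $1.82 + $2.40 + $0.64 = $41.23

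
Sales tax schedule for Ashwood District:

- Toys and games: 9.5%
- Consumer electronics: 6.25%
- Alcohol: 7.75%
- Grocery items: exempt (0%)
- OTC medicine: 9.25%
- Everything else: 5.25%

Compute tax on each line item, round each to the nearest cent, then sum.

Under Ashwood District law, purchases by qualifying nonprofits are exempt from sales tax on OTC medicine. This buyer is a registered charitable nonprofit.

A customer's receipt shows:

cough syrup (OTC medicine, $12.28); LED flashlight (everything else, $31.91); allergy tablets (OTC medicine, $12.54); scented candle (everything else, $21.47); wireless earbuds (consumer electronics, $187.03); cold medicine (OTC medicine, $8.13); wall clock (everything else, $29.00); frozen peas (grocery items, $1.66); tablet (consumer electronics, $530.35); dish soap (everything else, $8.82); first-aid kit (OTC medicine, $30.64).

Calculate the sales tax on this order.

Cough syrup $12.28: OTC medicine, buyer-exempt → 0% → $0.00
LED flashlight $31.91: everything else → 5.25% → $1.68
Allergy tablets $12.54: OTC medicine, buyer-exempt → 0% → $0.00
Scented candle $21.47: everything else → 5.25% → $1.13
Wireless earbuds $187.03: consumer electronics → 6.25% → $11.69
Cold medicine $8.13: OTC medicine, buyer-exempt → 0% → $0.00
Wall clock $29.00: everything else → 5.25% → $1.52
Frozen peas $1.66: grocery items → 0% → $0.00
Tablet $530.35: consumer electronics → 6.25% → $33.15
Dish soap $8.82: everything else → 5.25% → $0.46
First-aid kit $30.64: OTC medicine, buyer-exempt → 0% → $0.00
Total tax = $1.68 + $1.13 + $11.69 + $1.52 + $33.15 + $0.46 = $49.63

$49.63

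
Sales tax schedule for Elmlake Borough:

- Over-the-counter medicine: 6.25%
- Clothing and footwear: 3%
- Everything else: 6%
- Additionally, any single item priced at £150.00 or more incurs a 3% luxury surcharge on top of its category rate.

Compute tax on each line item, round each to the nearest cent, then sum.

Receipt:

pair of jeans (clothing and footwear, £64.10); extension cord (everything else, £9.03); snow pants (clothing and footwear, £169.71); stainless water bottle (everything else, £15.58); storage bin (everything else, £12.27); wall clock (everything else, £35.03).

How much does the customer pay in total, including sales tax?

Pair of jeans £64.10: clothing and footwear → 3% → £1.92
Extension cord £9.03: everything else → 6% → £0.54
Snow pants £169.71: clothing and footwear → 3% + 3% surcharge = 6% → £10.18
Stainless water bottle £15.58: everything else → 6% → £0.93
Storage bin £12.27: everything else → 6% → £0.74
Wall clock £35.03: everything else → 6% → £2.10
Subtotal = £305.72; tax = £16.41; total due = £322.13

£322.13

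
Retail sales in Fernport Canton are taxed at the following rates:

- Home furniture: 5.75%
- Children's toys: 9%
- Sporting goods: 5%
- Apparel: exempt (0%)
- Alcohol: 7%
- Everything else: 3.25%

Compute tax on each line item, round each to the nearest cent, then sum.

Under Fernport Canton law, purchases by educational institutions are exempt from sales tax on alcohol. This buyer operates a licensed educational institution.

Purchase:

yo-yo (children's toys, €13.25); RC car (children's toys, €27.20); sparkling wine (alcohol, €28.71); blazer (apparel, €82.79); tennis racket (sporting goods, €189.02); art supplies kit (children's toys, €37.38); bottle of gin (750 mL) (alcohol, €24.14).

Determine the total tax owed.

Yo-yo €13.25: children's toys → 9% → €1.19
RC car €27.20: children's toys → 9% → €2.45
Sparkling wine €28.71: alcohol, buyer-exempt → 0% → €0.00
Blazer €82.79: apparel → 0% → €0.00
Tennis racket €189.02: sporting goods → 5% → €9.45
Art supplies kit €37.38: children's toys → 9% → €3.36
Bottle of gin (750 mL) €24.14: alcohol, buyer-exempt → 0% → €0.00
Total tax = €1.19 + €2.45 + €9.45 + €3.36 = €16.45

€16.45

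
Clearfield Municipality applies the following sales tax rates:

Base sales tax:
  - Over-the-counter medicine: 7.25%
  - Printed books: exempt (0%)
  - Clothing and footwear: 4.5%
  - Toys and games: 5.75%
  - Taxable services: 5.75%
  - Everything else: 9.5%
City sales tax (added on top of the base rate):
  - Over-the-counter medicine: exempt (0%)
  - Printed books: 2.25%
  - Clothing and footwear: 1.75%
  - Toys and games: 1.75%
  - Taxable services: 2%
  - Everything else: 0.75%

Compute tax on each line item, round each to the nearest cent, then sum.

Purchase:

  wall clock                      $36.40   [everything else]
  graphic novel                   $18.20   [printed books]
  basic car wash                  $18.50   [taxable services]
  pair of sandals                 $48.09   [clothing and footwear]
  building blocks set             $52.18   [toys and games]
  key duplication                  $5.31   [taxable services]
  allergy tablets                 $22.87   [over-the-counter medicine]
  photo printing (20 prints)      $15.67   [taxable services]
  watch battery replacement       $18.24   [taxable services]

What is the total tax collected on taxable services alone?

Basic car wash $18.50: taxable services → 5.75% + 2% city = 7.75% → $1.43
Key duplication $5.31: taxable services → 5.75% + 2% city = 7.75% → $0.41
Photo printing (20 prints) $15.67: taxable services → 5.75% + 2% city = 7.75% → $1.21
Watch battery replacement $18.24: taxable services → 5.75% + 2% city = 7.75% → $1.41
Tax on taxable services = $1.43 + $0.41 + $1.21 + $1.41 = $4.46

$4.46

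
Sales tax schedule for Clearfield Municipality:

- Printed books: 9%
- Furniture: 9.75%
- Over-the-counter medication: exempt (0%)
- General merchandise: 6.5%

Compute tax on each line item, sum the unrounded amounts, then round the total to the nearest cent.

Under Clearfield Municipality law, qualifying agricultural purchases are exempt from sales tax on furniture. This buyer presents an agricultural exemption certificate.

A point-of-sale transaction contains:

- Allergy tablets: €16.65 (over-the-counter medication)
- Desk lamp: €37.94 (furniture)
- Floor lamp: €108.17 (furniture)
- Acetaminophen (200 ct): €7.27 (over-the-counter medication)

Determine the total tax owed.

Allergy tablets €16.65: over-the-counter medication → 0% → €0.00
Desk lamp €37.94: furniture, buyer-exempt → 0% → €0.00
Floor lamp €108.17: furniture, buyer-exempt → 0% → €0.00
Acetaminophen (200 ct) €7.27: over-the-counter medication → 0% → €0.00
Unrounded tax sum = €0.00 → €0.00

€0.00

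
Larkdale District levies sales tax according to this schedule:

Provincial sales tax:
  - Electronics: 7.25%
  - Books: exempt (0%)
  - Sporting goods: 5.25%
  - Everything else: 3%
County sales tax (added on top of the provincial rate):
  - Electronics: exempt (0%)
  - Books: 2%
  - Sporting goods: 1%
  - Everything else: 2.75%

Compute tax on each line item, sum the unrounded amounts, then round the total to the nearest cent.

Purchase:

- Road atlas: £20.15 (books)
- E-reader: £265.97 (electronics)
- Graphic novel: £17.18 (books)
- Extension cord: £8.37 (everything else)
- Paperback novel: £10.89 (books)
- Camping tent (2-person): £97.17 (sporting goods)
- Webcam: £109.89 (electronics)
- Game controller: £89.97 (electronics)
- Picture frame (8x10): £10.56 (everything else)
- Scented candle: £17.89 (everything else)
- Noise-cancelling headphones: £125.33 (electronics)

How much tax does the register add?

£52.01

Road atlas £20.15: books → 0% + 2% county = 2% → £0.403
E-reader £265.97: electronics → 7.25% + 0% county = 7.25% → £19.282825
Graphic novel £17.18: books → 0% + 2% county = 2% → £0.3436
Extension cord £8.37: everything else → 3% + 2.75% county = 5.75% → £0.481275
Paperback novel £10.89: books → 0% + 2% county = 2% → £0.2178
Camping tent (2-person) £97.17: sporting goods → 5.25% + 1% county = 6.25% → £6.073125
Webcam £109.89: electronics → 7.25% + 0% county = 7.25% → £7.967025
Game controller £89.97: electronics → 7.25% + 0% county = 7.25% → £6.522825
Picture frame (8x10) £10.56: everything else → 3% + 2.75% county = 5.75% → £0.6072
Scented candle £17.89: everything else → 3% + 2.75% county = 5.75% → £1.028675
Noise-cancelling headphones £125.33: electronics → 7.25% + 0% county = 7.25% → £9.086425
Unrounded tax sum = £52.013775 → £52.01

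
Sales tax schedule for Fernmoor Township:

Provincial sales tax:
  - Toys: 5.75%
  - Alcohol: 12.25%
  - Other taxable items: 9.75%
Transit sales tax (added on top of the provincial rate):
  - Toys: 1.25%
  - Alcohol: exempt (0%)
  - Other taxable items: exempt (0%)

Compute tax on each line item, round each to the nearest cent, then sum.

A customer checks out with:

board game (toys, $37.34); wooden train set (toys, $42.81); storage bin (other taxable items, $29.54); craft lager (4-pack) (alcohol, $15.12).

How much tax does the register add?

Board game $37.34: toys → 5.75% + 1.25% transit = 7% → $2.61
Wooden train set $42.81: toys → 5.75% + 1.25% transit = 7% → $3.00
Storage bin $29.54: other taxable items → 9.75% + 0% transit = 9.75% → $2.88
Craft lager (4-pack) $15.12: alcohol → 12.25% + 0% transit = 12.25% → $1.85
Total tax = $2.61 + $3.00 + $2.88 + $1.85 = $10.34

$10.34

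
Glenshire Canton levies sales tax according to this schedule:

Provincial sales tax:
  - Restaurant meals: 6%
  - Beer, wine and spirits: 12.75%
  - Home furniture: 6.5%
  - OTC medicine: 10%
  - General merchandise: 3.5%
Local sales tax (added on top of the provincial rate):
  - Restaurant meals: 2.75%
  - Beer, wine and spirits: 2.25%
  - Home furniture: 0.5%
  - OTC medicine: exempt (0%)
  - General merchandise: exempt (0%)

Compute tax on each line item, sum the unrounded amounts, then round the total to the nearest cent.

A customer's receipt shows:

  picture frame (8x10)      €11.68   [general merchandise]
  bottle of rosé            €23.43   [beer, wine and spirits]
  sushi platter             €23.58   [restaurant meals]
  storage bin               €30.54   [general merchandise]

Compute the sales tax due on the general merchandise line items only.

Picture frame (8x10) €11.68: general merchandise → 3.5% + 0% local = 3.5% → €0.4088
Storage bin €30.54: general merchandise → 3.5% + 0% local = 3.5% → €1.0689
Tax on general merchandise: unrounded sum = €1.4777 → €1.48

€1.48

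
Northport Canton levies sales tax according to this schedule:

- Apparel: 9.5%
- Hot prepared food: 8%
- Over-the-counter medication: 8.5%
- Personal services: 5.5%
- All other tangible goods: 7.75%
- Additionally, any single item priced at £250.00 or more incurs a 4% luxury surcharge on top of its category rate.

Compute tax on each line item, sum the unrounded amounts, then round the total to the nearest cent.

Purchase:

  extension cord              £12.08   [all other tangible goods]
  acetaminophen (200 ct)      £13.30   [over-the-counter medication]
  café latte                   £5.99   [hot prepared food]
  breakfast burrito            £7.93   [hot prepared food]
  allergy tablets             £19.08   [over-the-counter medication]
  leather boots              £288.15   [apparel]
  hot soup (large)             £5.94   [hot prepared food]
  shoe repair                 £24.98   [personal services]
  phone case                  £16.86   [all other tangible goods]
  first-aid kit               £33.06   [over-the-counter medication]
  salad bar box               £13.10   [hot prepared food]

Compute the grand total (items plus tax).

Extension cord £12.08: all other tangible goods → 7.75% → £0.9362
Acetaminophen (200 ct) £13.30: over-the-counter medication → 8.5% → £1.1305
Café latte £5.99: hot prepared food → 8% → £0.4792
Breakfast burrito £7.93: hot prepared food → 8% → £0.6344
Allergy tablets £19.08: over-the-counter medication → 8.5% → £1.6218
Leather boots £288.15: apparel → 9.5% + 4% surcharge = 13.5% → £38.90025
Hot soup (large) £5.94: hot prepared food → 8% → £0.4752
Shoe repair £24.98: personal services → 5.5% → £1.3739
Phone case £16.86: all other tangible goods → 7.75% → £1.30665
First-aid kit £33.06: over-the-counter medication → 8.5% → £2.8101
Salad bar box £13.10: hot prepared food → 8% → £1.048
Subtotal = £440.47; unrounded tax = £50.7162 → £50.72; total due = £491.19

£491.19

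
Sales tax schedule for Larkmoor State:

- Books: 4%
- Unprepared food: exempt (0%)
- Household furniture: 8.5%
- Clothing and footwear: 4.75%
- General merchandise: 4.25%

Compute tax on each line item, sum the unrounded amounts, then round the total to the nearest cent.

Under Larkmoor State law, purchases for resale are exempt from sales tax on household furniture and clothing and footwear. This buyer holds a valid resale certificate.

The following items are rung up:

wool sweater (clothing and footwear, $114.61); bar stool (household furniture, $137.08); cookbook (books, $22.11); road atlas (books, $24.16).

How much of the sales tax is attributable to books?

$1.85

Cookbook $22.11: books → 4% → $0.8844
Road atlas $24.16: books → 4% → $0.9664
Tax on books: unrounded sum = $1.8508 → $1.85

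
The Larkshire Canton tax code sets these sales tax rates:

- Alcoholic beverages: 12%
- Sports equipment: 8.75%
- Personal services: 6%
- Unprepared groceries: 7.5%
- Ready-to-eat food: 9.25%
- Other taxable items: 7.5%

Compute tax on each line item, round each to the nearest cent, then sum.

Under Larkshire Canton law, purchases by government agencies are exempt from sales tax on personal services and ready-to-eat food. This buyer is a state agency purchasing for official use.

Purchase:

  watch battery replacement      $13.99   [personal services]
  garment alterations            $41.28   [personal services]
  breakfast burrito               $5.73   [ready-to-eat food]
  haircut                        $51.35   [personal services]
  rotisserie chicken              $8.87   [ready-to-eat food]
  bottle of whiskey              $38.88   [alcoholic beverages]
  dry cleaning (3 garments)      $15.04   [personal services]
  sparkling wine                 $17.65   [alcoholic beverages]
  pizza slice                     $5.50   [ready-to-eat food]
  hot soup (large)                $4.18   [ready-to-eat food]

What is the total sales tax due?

Watch battery replacement $13.99: personal services, buyer-exempt → 0% → $0.00
Garment alterations $41.28: personal services, buyer-exempt → 0% → $0.00
Breakfast burrito $5.73: ready-to-eat food, buyer-exempt → 0% → $0.00
Haircut $51.35: personal services, buyer-exempt → 0% → $0.00
Rotisserie chicken $8.87: ready-to-eat food, buyer-exempt → 0% → $0.00
Bottle of whiskey $38.88: alcoholic beverages → 12% → $4.67
Dry cleaning (3 garments) $15.04: personal services, buyer-exempt → 0% → $0.00
Sparkling wine $17.65: alcoholic beverages → 12% → $2.12
Pizza slice $5.50: ready-to-eat food, buyer-exempt → 0% → $0.00
Hot soup (large) $4.18: ready-to-eat food, buyer-exempt → 0% → $0.00
Total tax = $4.67 + $2.12 = $6.79

$6.79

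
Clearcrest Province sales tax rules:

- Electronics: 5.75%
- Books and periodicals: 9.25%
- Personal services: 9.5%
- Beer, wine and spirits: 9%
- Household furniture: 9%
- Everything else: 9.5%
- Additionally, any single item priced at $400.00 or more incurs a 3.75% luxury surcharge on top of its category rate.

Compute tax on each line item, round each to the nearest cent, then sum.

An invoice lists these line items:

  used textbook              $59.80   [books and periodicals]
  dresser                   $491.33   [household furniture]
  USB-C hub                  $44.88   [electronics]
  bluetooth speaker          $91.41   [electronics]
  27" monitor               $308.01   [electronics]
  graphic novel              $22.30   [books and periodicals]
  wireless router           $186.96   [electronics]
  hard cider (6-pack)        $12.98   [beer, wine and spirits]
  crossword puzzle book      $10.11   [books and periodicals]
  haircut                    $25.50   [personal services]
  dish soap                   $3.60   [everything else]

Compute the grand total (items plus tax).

Used textbook $59.80: books and periodicals → 9.25% → $5.53
Dresser $491.33: household furniture → 9% + 3.75% surcharge = 12.75% → $62.64
USB-C hub $44.88: electronics → 5.75% → $2.58
Bluetooth speaker $91.41: electronics → 5.75% → $5.26
27" monitor $308.01: electronics → 5.75% → $17.71
Graphic novel $22.30: books and periodicals → 9.25% → $2.06
Wireless router $186.96: electronics → 5.75% → $10.75
Hard cider (6-pack) $12.98: beer, wine and spirits → 9% → $1.17
Crossword puzzle book $10.11: books and periodicals → 9.25% → $0.94
Haircut $25.50: personal services → 9.5% → $2.42
Dish soap $3.60: everything else → 9.5% → $0.34
Subtotal = $1256.88; tax = $111.40; total due = $1368.28

$1368.28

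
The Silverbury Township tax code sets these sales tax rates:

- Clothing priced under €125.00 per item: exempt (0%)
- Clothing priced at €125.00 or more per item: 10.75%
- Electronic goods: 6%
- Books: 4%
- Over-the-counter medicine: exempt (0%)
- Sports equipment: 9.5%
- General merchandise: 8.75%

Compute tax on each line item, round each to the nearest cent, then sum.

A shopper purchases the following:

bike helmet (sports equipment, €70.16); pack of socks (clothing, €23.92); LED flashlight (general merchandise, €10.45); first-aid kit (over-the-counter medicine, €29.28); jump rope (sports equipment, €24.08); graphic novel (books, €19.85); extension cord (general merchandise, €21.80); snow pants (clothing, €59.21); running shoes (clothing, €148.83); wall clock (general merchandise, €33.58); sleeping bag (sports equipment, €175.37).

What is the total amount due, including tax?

€664.70

Bike helmet €70.16: sports equipment → 9.5% → €6.67
Pack of socks €23.92: clothing, under €125.00 → 0% → €0.00
LED flashlight €10.45: general merchandise → 8.75% → €0.91
First-aid kit €29.28: over-the-counter medicine → 0% → €0.00
Jump rope €24.08: sports equipment → 9.5% → €2.29
Graphic novel €19.85: books → 4% → €0.79
Extension cord €21.80: general merchandise → 8.75% → €1.91
Snow pants €59.21: clothing, under €125.00 → 0% → €0.00
Running shoes €148.83: clothing, €125.00 or more → 10.75% → €16.00
Wall clock €33.58: general merchandise → 8.75% → €2.94
Sleeping bag €175.37: sports equipment → 9.5% → €16.66
Subtotal = €616.53; tax = €48.17; total due = €664.70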